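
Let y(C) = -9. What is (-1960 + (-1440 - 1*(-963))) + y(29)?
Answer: -2446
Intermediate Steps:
(-1960 + (-1440 - 1*(-963))) + y(29) = (-1960 + (-1440 - 1*(-963))) - 9 = (-1960 + (-1440 + 963)) - 9 = (-1960 - 477) - 9 = -2437 - 9 = -2446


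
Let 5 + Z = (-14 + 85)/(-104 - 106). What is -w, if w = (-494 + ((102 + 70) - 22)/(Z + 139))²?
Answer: -191395769791396/787868761 ≈ -2.4293e+5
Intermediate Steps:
Z = -1121/210 (Z = -5 + (-14 + 85)/(-104 - 106) = -5 + 71/(-210) = -5 + 71*(-1/210) = -5 - 71/210 = -1121/210 ≈ -5.3381)
w = 191395769791396/787868761 (w = (-494 + ((102 + 70) - 22)/(-1121/210 + 139))² = (-494 + (172 - 22)/(28069/210))² = (-494 + 150*(210/28069))² = (-494 + 31500/28069)² = (-13834586/28069)² = 191395769791396/787868761 ≈ 2.4293e+5)
-w = -1*191395769791396/787868761 = -191395769791396/787868761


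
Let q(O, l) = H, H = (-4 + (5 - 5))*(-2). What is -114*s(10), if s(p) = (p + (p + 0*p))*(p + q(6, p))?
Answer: -41040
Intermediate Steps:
H = 8 (H = (-4 + 0)*(-2) = -4*(-2) = 8)
q(O, l) = 8
s(p) = 2*p*(8 + p) (s(p) = (p + (p + 0*p))*(p + 8) = (p + (p + 0))*(8 + p) = (p + p)*(8 + p) = (2*p)*(8 + p) = 2*p*(8 + p))
-114*s(10) = -228*10*(8 + 10) = -228*10*18 = -114*360 = -41040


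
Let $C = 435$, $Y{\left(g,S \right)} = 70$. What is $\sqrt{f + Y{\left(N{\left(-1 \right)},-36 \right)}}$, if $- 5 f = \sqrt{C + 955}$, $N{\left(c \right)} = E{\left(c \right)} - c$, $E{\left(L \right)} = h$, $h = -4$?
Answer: $\frac{\sqrt{1750 - 5 \sqrt{1390}}}{5} \approx 7.9084$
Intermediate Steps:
$E{\left(L \right)} = -4$
$N{\left(c \right)} = -4 - c$
$f = - \frac{\sqrt{1390}}{5}$ ($f = - \frac{\sqrt{435 + 955}}{5} = - \frac{\sqrt{1390}}{5} \approx -7.4565$)
$\sqrt{f + Y{\left(N{\left(-1 \right)},-36 \right)}} = \sqrt{- \frac{\sqrt{1390}}{5} + 70} = \sqrt{70 - \frac{\sqrt{1390}}{5}}$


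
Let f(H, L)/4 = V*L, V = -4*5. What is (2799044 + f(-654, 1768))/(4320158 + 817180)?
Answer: 442934/856223 ≈ 0.51731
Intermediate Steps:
V = -20
f(H, L) = -80*L (f(H, L) = 4*(-20*L) = -80*L)
(2799044 + f(-654, 1768))/(4320158 + 817180) = (2799044 - 80*1768)/(4320158 + 817180) = (2799044 - 141440)/5137338 = 2657604*(1/5137338) = 442934/856223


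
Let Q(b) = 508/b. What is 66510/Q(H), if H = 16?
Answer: 266040/127 ≈ 2094.8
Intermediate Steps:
66510/Q(H) = 66510/((508/16)) = 66510/((508*(1/16))) = 66510/(127/4) = 66510*(4/127) = 266040/127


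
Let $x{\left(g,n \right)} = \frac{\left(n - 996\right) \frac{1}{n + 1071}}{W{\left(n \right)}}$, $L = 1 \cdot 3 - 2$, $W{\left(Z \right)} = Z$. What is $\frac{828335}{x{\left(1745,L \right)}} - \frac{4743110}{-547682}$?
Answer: $- \frac{48632327027739}{54494359} \approx -8.9243 \cdot 10^{5}$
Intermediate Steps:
$L = 1$ ($L = 3 - 2 = 1$)
$x{\left(g,n \right)} = \frac{-996 + n}{n \left(1071 + n\right)}$ ($x{\left(g,n \right)} = \frac{\left(n - 996\right) \frac{1}{n + 1071}}{n} = \frac{\left(-996 + n\right) \frac{1}{1071 + n}}{n} = \frac{\frac{1}{1071 + n} \left(-996 + n\right)}{n} = \frac{-996 + n}{n \left(1071 + n\right)}$)
$\frac{828335}{x{\left(1745,L \right)}} - \frac{4743110}{-547682} = \frac{828335}{1^{-1} \frac{1}{1071 + 1} \left(-996 + 1\right)} - \frac{4743110}{-547682} = \frac{828335}{1 \cdot \frac{1}{1072} \left(-995\right)} - - \frac{2371555}{273841} = \frac{828335}{1 \cdot \frac{1}{1072} \left(-995\right)} + \frac{2371555}{273841} = \frac{828335}{- \frac{995}{1072}} + \frac{2371555}{273841} = 828335 \left(- \frac{1072}{995}\right) + \frac{2371555}{273841} = - \frac{177595024}{199} + \frac{2371555}{273841} = - \frac{48632327027739}{54494359}$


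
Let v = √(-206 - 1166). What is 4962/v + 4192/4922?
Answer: 2096/2461 - 2481*I*√7/49 ≈ 0.85169 - 133.96*I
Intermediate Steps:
v = 14*I*√7 (v = √(-1372) = 14*I*√7 ≈ 37.041*I)
4962/v + 4192/4922 = 4962/((14*I*√7)) + 4192/4922 = 4962*(-I*√7/98) + 4192*(1/4922) = -2481*I*√7/49 + 2096/2461 = 2096/2461 - 2481*I*√7/49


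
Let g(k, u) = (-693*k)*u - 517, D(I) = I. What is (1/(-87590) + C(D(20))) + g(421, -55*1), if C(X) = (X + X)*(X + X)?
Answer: 1405600349819/87590 ≈ 1.6048e+7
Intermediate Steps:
g(k, u) = -517 - 693*k*u (g(k, u) = -693*k*u - 517 = -517 - 693*k*u)
C(X) = 4*X² (C(X) = (2*X)*(2*X) = 4*X²)
(1/(-87590) + C(D(20))) + g(421, -55*1) = (1/(-87590) + 4*20²) + (-517 - 693*421*(-55*1)) = (-1/87590 + 4*400) + (-517 - 693*421*(-55)) = (-1/87590 + 1600) + (-517 + 16046415) = 140143999/87590 + 16045898 = 1405600349819/87590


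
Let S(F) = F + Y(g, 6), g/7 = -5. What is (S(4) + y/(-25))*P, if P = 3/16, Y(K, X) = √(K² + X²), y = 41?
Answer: 177/400 + 3*√1261/16 ≈ 7.1007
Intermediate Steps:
g = -35 (g = 7*(-5) = -35)
P = 3/16 (P = 3*(1/16) = 3/16 ≈ 0.18750)
S(F) = F + √1261 (S(F) = F + √((-35)² + 6²) = F + √(1225 + 36) = F + √1261)
(S(4) + y/(-25))*P = ((4 + √1261) + 41/(-25))*(3/16) = ((4 + √1261) + 41*(-1/25))*(3/16) = ((4 + √1261) - 41/25)*(3/16) = (59/25 + √1261)*(3/16) = 177/400 + 3*√1261/16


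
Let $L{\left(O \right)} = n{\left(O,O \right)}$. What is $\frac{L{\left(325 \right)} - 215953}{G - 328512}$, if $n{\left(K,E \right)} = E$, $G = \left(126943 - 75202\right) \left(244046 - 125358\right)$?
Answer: $- \frac{17969}{511725608} \approx -3.5115 \cdot 10^{-5}$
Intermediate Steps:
$G = 6141035808$ ($G = 51741 \cdot 118688 = 6141035808$)
$L{\left(O \right)} = O$
$\frac{L{\left(325 \right)} - 215953}{G - 328512} = \frac{325 - 215953}{6141035808 - 328512} = \frac{325 - 215953}{6140707296} = \left(325 - 215953\right) \frac{1}{6140707296} = \left(-215628\right) \frac{1}{6140707296} = - \frac{17969}{511725608}$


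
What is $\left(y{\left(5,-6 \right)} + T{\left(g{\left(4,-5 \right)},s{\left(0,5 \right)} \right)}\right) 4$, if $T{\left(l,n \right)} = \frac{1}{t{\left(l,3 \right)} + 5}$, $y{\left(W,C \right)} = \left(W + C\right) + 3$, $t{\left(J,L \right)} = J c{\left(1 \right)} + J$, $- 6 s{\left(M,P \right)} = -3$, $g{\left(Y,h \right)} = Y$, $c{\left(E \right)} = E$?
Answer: $\frac{108}{13} \approx 8.3077$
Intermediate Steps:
$s{\left(M,P \right)} = \frac{1}{2}$ ($s{\left(M,P \right)} = \left(- \frac{1}{6}\right) \left(-3\right) = \frac{1}{2}$)
$t{\left(J,L \right)} = 2 J$ ($t{\left(J,L \right)} = J 1 + J = J + J = 2 J$)
$y{\left(W,C \right)} = 3 + C + W$ ($y{\left(W,C \right)} = \left(C + W\right) + 3 = 3 + C + W$)
$T{\left(l,n \right)} = \frac{1}{5 + 2 l}$ ($T{\left(l,n \right)} = \frac{1}{2 l + 5} = \frac{1}{5 + 2 l}$)
$\left(y{\left(5,-6 \right)} + T{\left(g{\left(4,-5 \right)},s{\left(0,5 \right)} \right)}\right) 4 = \left(\left(3 - 6 + 5\right) + \frac{1}{5 + 2 \cdot 4}\right) 4 = \left(2 + \frac{1}{5 + 8}\right) 4 = \left(2 + \frac{1}{13}\right) 4 = \frac{27}{13} \cdot 4 = \frac{108}{13}$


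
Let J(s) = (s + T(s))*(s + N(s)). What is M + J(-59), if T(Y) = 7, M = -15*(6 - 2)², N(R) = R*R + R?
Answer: -175116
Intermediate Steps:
N(R) = R + R² (N(R) = R² + R = R + R²)
M = -240 (M = -15*4² = -15*16 = -240)
J(s) = (7 + s)*(s + s*(1 + s)) (J(s) = (s + 7)*(s + s*(1 + s)) = (7 + s)*(s + s*(1 + s)))
M + J(-59) = -240 - 59*(14 + (-59)² + 9*(-59)) = -240 - 59*(14 + 3481 - 531) = -240 - 59*2964 = -240 - 174876 = -175116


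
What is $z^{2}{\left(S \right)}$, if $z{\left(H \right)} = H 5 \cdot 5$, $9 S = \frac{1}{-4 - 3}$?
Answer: $\frac{625}{3969} \approx 0.15747$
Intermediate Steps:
$S = - \frac{1}{63}$ ($S = \frac{1}{9 \left(-4 - 3\right)} = \frac{1}{9 \left(-7\right)} = \frac{1}{9} \left(- \frac{1}{7}\right) = - \frac{1}{63} \approx -0.015873$)
$z{\left(H \right)} = 25 H$ ($z{\left(H \right)} = 5 H 5 = 25 H$)
$z^{2}{\left(S \right)} = \left(25 \left(- \frac{1}{63}\right)\right)^{2} = \left(- \frac{25}{63}\right)^{2} = \frac{625}{3969}$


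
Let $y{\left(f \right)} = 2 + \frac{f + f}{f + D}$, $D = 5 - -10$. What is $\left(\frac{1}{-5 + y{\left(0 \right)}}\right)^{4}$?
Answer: $\frac{1}{81} \approx 0.012346$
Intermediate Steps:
$D = 15$ ($D = 5 + 10 = 15$)
$y{\left(f \right)} = 2 + \frac{2 f}{15 + f}$ ($y{\left(f \right)} = 2 + \frac{f + f}{f + 15} = 2 + \frac{2 f}{15 + f}$)
$\left(\frac{1}{-5 + y{\left(0 \right)}}\right)^{4} = \left(\frac{1}{-5 + \frac{2 \left(15 + 2 \cdot 0\right)}{15 + 0}}\right)^{4} = \left(\frac{1}{-5 + \frac{2 \left(15 + 0\right)}{15}}\right)^{4} = \left(\frac{1}{-5 + 2 \cdot \frac{1}{15} \cdot 15}\right)^{4} = \left(\frac{1}{-5 + 2}\right)^{4} = \left(\frac{1}{-3}\right)^{4} = \left(- \frac{1}{3}\right)^{4} = \frac{1}{81}$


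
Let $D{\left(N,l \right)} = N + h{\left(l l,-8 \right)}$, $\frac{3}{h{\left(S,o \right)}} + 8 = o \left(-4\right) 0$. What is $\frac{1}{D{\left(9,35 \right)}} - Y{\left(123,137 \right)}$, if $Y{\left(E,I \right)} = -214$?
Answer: $\frac{14774}{69} \approx 214.12$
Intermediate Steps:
$h{\left(S,o \right)} = - \frac{3}{8}$ ($h{\left(S,o \right)} = \frac{3}{-8 + o \left(-4\right) 0} = \frac{3}{-8 + - 4 o 0} = \frac{3}{-8 + 0} = \frac{3}{-8} = 3 \left(- \frac{1}{8}\right) = - \frac{3}{8}$)
$D{\left(N,l \right)} = - \frac{3}{8} + N$ ($D{\left(N,l \right)} = N - \frac{3}{8} = - \frac{3}{8} + N$)
$\frac{1}{D{\left(9,35 \right)}} - Y{\left(123,137 \right)} = \frac{1}{- \frac{3}{8} + 9} - -214 = \frac{1}{\frac{69}{8}} + 214 = \frac{8}{69} + 214 = \frac{14774}{69}$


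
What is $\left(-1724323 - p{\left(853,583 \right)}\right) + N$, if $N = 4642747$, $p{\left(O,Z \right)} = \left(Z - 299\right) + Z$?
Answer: $2917557$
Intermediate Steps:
$p{\left(O,Z \right)} = -299 + 2 Z$ ($p{\left(O,Z \right)} = \left(-299 + Z\right) + Z = -299 + 2 Z$)
$\left(-1724323 - p{\left(853,583 \right)}\right) + N = \left(-1724323 - \left(-299 + 2 \cdot 583\right)\right) + 4642747 = \left(-1724323 - \left(-299 + 1166\right)\right) + 4642747 = \left(-1724323 - 867\right) + 4642747 = -1725190 + 4642747 = 2917557$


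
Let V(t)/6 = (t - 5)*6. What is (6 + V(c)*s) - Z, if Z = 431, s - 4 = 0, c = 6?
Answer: -281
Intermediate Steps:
V(t) = -180 + 36*t (V(t) = 6*((t - 5)*6) = 6*((-5 + t)*6) = 6*(-30 + 6*t) = -180 + 36*t)
s = 4 (s = 4 + 0 = 4)
(6 + V(c)*s) - Z = (6 + (-180 + 36*6)*4) - 1*431 = (6 + (-180 + 216)*4) - 431 = (6 + 36*4) - 431 = (6 + 144) - 431 = 150 - 431 = -281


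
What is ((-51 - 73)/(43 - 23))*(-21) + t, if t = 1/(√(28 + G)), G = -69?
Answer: 651/5 - I*√41/41 ≈ 130.2 - 0.15617*I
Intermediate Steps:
t = -I*√41/41 (t = 1/(√(28 - 69)) = 1/(√(-41)) = 1/(I*√41) = -I*√41/41 ≈ -0.15617*I)
((-51 - 73)/(43 - 23))*(-21) + t = ((-51 - 73)/(43 - 23))*(-21) - I*√41/41 = -124/20*(-21) - I*√41/41 = -124*1/20*(-21) - I*√41/41 = -31/5*(-21) - I*√41/41 = 651/5 - I*√41/41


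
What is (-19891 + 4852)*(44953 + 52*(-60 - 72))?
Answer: -572820471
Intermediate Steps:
(-19891 + 4852)*(44953 + 52*(-60 - 72)) = -15039*(44953 + 52*(-132)) = -15039*(44953 - 6864) = -15039*38089 = -572820471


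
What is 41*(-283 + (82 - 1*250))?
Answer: -18491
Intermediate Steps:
41*(-283 + (82 - 1*250)) = 41*(-283 + (82 - 250)) = 41*(-283 - 168) = 41*(-451) = -18491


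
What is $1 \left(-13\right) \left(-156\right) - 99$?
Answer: $1929$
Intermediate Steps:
$1 \left(-13\right) \left(-156\right) - 99 = \left(-13\right) \left(-156\right) - 99 = 2028 - 99 = 1929$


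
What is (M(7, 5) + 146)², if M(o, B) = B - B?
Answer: 21316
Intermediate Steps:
M(o, B) = 0
(M(7, 5) + 146)² = (0 + 146)² = 146² = 21316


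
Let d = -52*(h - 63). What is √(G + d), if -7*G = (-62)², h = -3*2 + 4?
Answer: 2*√34678/7 ≈ 53.206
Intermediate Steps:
h = -2 (h = -6 + 4 = -2)
d = 3380 (d = -52*(-2 - 63) = -52*(-65) = 3380)
G = -3844/7 (G = -⅐*(-62)² = -⅐*3844 = -3844/7 ≈ -549.14)
√(G + d) = √(-3844/7 + 3380) = √(19816/7) = 2*√34678/7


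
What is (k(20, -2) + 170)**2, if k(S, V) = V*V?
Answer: 30276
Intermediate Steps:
k(S, V) = V**2
(k(20, -2) + 170)**2 = ((-2)**2 + 170)**2 = (4 + 170)**2 = 174**2 = 30276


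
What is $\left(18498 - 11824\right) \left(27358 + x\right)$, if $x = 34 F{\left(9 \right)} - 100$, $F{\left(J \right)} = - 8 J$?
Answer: $165581940$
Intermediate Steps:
$x = -2548$ ($x = 34 \left(\left(-8\right) 9\right) - 100 = 34 \left(-72\right) - 100 = -2448 - 100 = -2548$)
$\left(18498 - 11824\right) \left(27358 + x\right) = \left(18498 - 11824\right) \left(27358 - 2548\right) = 6674 \cdot 24810 = 165581940$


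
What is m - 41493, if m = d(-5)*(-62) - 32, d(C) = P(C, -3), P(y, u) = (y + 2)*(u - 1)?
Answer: -42269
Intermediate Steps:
P(y, u) = (-1 + u)*(2 + y) (P(y, u) = (2 + y)*(-1 + u) = (-1 + u)*(2 + y))
d(C) = -8 - 4*C (d(C) = -2 - C + 2*(-3) - 3*C = -2 - C - 6 - 3*C = -8 - 4*C)
m = -776 (m = (-8 - 4*(-5))*(-62) - 32 = (-8 + 20)*(-62) - 32 = 12*(-62) - 32 = -744 - 32 = -776)
m - 41493 = -776 - 41493 = -42269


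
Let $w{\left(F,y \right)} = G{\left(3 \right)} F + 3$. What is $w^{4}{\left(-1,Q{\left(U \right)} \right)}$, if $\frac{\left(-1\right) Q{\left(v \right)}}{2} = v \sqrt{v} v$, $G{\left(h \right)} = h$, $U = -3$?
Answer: $0$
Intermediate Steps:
$Q{\left(v \right)} = - 2 v^{\frac{5}{2}}$ ($Q{\left(v \right)} = - 2 v \sqrt{v} v = - 2 v^{\frac{3}{2}} v = - 2 v^{\frac{5}{2}}$)
$w{\left(F,y \right)} = 3 + 3 F$ ($w{\left(F,y \right)} = 3 F + 3 = 3 + 3 F$)
$w^{4}{\left(-1,Q{\left(U \right)} \right)} = \left(3 + 3 \left(-1\right)\right)^{4} = \left(3 - 3\right)^{4} = 0^{4} = 0$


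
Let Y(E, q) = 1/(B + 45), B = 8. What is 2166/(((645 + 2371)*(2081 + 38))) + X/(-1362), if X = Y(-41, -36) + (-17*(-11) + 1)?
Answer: -15882250871/115333449036 ≈ -0.13771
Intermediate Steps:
Y(E, q) = 1/53 (Y(E, q) = 1/(8 + 45) = 1/53)
X = 9965/53 (X = 1/53 + (-17*(-11) + 1) = 1/53 + (187 + 1) = 1/53 + 188 = 9965/53 ≈ 188.02)
2166/(((645 + 2371)*(2081 + 38))) + X/(-1362) = 2166/(((645 + 2371)*(2081 + 38))) + (9965/53)/(-1362) = 2166/((3016*2119)) + (9965/53)*(-1/1362) = 2166/6390904 - 9965/72186 = 2166*(1/6390904) - 9965/72186 = 1083/3195452 - 9965/72186 = -15882250871/115333449036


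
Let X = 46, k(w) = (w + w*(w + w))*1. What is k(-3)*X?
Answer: 690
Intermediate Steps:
k(w) = w + 2*w² (k(w) = (w + w*(2*w))*1 = (w + 2*w²)*1 = w + 2*w²)
k(-3)*X = -3*(1 + 2*(-3))*46 = -3*(1 - 6)*46 = -3*(-5)*46 = 15*46 = 690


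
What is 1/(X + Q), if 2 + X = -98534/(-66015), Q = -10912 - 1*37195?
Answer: -66015/3175817101 ≈ -2.0787e-5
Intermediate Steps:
Q = -48107 (Q = -10912 - 37195 = -48107)
X = -33496/66015 (X = -2 - 98534/(-66015) = -2 - 98534*(-1/66015) = -2 + 98534/66015 = -33496/66015 ≈ -0.50740)
1/(X + Q) = 1/(-33496/66015 - 48107) = 1/(-3175817101/66015) = -66015/3175817101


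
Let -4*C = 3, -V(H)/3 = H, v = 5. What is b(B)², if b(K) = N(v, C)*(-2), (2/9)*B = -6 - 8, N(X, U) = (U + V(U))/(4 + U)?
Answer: 144/169 ≈ 0.85207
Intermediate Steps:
V(H) = -3*H
C = -¾ (C = -¼*3 = -¾ ≈ -0.75000)
N(X, U) = -2*U/(4 + U) (N(X, U) = (U - 3*U)/(4 + U) = (-2*U)/(4 + U) = -2*U/(4 + U))
B = -63 (B = 9*(-6 - 8)/2 = (9/2)*(-14) = -63)
b(K) = -12/13 (b(K) = -2*(-¾)/(4 - ¾)*(-2) = -2*(-¾)/13/4*(-2) = -2*(-¾)*4/13*(-2) = (6/13)*(-2) = -12/13)
b(B)² = (-12/13)² = 144/169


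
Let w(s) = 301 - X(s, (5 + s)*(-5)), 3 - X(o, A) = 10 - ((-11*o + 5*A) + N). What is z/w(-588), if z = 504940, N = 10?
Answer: -100988/4149 ≈ -24.340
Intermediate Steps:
X(o, A) = 3 - 11*o + 5*A (X(o, A) = 3 - (10 - ((-11*o + 5*A) + 10)) = 3 - (10 - (10 - 11*o + 5*A)) = 3 - (10 + (-10 - 5*A + 11*o)) = 3 - (-5*A + 11*o) = 3 + (-11*o + 5*A) = 3 - 11*o + 5*A)
w(s) = 423 + 36*s (w(s) = 301 - (3 - 11*s + 5*((5 + s)*(-5))) = 301 - (3 - 11*s + 5*(-25 - 5*s)) = 301 - (3 - 11*s + (-125 - 25*s)) = 301 - (-122 - 36*s) = 301 + (122 + 36*s) = 423 + 36*s)
z/w(-588) = 504940/(423 + 36*(-588)) = 504940/(423 - 21168) = 504940/(-20745) = 504940*(-1/20745) = -100988/4149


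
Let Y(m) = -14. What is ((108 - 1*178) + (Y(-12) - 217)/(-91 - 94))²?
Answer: 161772961/34225 ≈ 4726.8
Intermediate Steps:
((108 - 1*178) + (Y(-12) - 217)/(-91 - 94))² = ((108 - 1*178) + (-14 - 217)/(-91 - 94))² = ((108 - 178) - 231/(-185))² = (-70 - 231*(-1/185))² = (-70 + 231/185)² = (-12719/185)² = 161772961/34225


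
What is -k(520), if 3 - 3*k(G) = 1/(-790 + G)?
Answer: -811/810 ≈ -1.0012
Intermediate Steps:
k(G) = 1 - 1/(3*(-790 + G))
-k(520) = -(-2371/3 + 520)/(-790 + 520) = -(-811)/((-270)*3) = -(-1)*(-811)/(270*3) = -1*811/810 = -811/810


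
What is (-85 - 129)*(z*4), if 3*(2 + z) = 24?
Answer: -5136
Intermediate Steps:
z = 6 (z = -2 + (⅓)*24 = -2 + 8 = 6)
(-85 - 129)*(z*4) = (-85 - 129)*(6*4) = -214*24 = -5136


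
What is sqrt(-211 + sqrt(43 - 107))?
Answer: sqrt(-211 + 8*I) ≈ 0.27532 + 14.528*I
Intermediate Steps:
sqrt(-211 + sqrt(43 - 107)) = sqrt(-211 + sqrt(-64)) = sqrt(-211 + 8*I)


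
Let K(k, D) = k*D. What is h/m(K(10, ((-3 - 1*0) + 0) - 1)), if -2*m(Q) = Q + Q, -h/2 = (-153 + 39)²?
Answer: -3249/5 ≈ -649.80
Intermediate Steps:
h = -25992 (h = -2*(-153 + 39)² = -2*(-114)² = -2*12996 = -25992)
K(k, D) = D*k
m(Q) = -Q (m(Q) = -(Q + Q)/2 = -Q)
h/m(K(10, ((-3 - 1*0) + 0) - 1)) = -25992*(-1/(10*(((-3 - 1*0) + 0) - 1))) = -25992*(-1/(10*(((-3 + 0) + 0) - 1))) = -25992*(-1/(10*((-3 + 0) - 1))) = -25992*(-1/(10*(-3 - 1))) = -25992/((-(-4)*10)) = -25992/((-1*(-40))) = -25992/40 = -25992*1/40 = -3249/5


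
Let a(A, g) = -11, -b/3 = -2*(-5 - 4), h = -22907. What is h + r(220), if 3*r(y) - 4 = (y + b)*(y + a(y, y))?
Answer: -11341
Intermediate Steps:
b = -54 (b = -(-6)*(-5 - 4) = -(-6)*(-9) = -3*18 = -54)
r(y) = 4/3 + (-54 + y)*(-11 + y)/3 (r(y) = 4/3 + ((y - 54)*(y - 11))/3 = 4/3 + ((-54 + y)*(-11 + y))/3 = 4/3 + (-54 + y)*(-11 + y)/3)
h + r(220) = -22907 + (598/3 - 65/3*220 + (1/3)*220**2) = -22907 + (598/3 - 14300/3 + (1/3)*48400) = -22907 + (598/3 - 14300/3 + 48400/3) = -22907 + 11566 = -11341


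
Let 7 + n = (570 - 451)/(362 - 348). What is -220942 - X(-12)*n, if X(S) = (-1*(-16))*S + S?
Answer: -220636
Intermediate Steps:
X(S) = 17*S (X(S) = 16*S + S = 17*S)
n = 3/2 (n = -7 + (570 - 451)/(362 - 348) = -7 + 119/14 = -7 + 119*(1/14) = -7 + 17/2 = 3/2 ≈ 1.5000)
-220942 - X(-12)*n = -220942 - 17*(-12)*3/2 = -220942 - (-204)*3/2 = -220942 - 1*(-306) = -220942 + 306 = -220636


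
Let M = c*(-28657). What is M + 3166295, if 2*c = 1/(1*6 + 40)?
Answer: 291270483/92 ≈ 3.1660e+6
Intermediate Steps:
c = 1/92 (c = 1/(2*(1*6 + 40)) = 1/(2*(6 + 40)) = (1/2)/46 = (1/2)*(1/46) = 1/92 ≈ 0.010870)
M = -28657/92 (M = (1/92)*(-28657) = -28657/92 ≈ -311.49)
M + 3166295 = -28657/92 + 3166295 = 291270483/92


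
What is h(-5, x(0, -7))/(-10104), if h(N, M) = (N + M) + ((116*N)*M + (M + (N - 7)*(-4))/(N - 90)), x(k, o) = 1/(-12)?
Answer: -4873/1151856 ≈ -0.0042306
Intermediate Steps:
x(k, o) = -1/12
h(N, M) = M + N + (28 + M - 4*N)/(-90 + N) + 116*M*N (h(N, M) = (M + N) + (116*M*N + (M + (-7 + N)*(-4))/(-90 + N)) = (M + N) + (116*M*N + (M + (28 - 4*N))/(-90 + N)) = (M + N) + (116*M*N + (28 + M - 4*N)/(-90 + N)) = (M + N) + ((28 + M - 4*N)/(-90 + N) + 116*M*N) = M + N + (28 + M - 4*N)/(-90 + N) + 116*M*N)
h(-5, x(0, -7))/(-10104) = ((28 + (-5)² - 94*(-5) - 89*(-1/12) - 10439*(-1/12)*(-5) + 116*(-1/12)*(-5)²)/(-90 - 5))/(-10104) = ((28 + 25 + 470 + 89/12 - 52195/12 + 116*(-1/12)*25)/(-95))*(-1/10104) = -(28 + 25 + 470 + 89/12 - 52195/12 - 725/3)/95*(-1/10104) = -1/95*(-24365/6)*(-1/10104) = (4873/114)*(-1/10104) = -4873/1151856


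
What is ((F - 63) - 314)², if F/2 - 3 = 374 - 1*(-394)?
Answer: 1357225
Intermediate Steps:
F = 1542 (F = 6 + 2*(374 - 1*(-394)) = 6 + 2*(374 + 394) = 6 + 2*768 = 6 + 1536 = 1542)
((F - 63) - 314)² = ((1542 - 63) - 314)² = (1479 - 314)² = 1165² = 1357225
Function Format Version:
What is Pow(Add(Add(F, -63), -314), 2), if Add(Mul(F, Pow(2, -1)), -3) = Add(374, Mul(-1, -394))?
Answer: 1357225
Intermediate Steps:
F = 1542 (F = Add(6, Mul(2, Add(374, Mul(-1, -394)))) = Add(6, Mul(2, Add(374, 394))) = Add(6, Mul(2, 768)) = Add(6, 1536) = 1542)
Pow(Add(Add(F, -63), -314), 2) = Pow(Add(Add(1542, -63), -314), 2) = Pow(Add(1479, -314), 2) = Pow(1165, 2) = 1357225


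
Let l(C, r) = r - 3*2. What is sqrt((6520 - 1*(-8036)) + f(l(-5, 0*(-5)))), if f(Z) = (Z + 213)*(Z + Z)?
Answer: 2*sqrt(3018) ≈ 109.87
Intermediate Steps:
l(C, r) = -6 + r (l(C, r) = r - 6 = -6 + r)
f(Z) = 2*Z*(213 + Z) (f(Z) = (213 + Z)*(2*Z) = 2*Z*(213 + Z))
sqrt((6520 - 1*(-8036)) + f(l(-5, 0*(-5)))) = sqrt((6520 - 1*(-8036)) + 2*(-6 + 0*(-5))*(213 + (-6 + 0*(-5)))) = sqrt((6520 + 8036) + 2*(-6 + 0)*(213 + (-6 + 0))) = sqrt(14556 + 2*(-6)*(213 - 6)) = sqrt(14556 + 2*(-6)*207) = sqrt(14556 - 2484) = sqrt(12072) = 2*sqrt(3018)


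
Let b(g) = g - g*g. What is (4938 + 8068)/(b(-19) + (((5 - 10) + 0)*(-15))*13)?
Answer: 1858/85 ≈ 21.859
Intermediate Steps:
b(g) = g - g²
(4938 + 8068)/(b(-19) + (((5 - 10) + 0)*(-15))*13) = (4938 + 8068)/(-19*(1 - 1*(-19)) + (((5 - 10) + 0)*(-15))*13) = 13006/(-19*(1 + 19) + ((-5 + 0)*(-15))*13) = 13006/(-19*20 - 5*(-15)*13) = 13006/(-380 + 75*13) = 13006/(-380 + 975) = 13006/595 = 13006*(1/595) = 1858/85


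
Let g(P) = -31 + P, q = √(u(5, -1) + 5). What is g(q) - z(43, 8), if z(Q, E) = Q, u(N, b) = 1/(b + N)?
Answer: -74 + √21/2 ≈ -71.709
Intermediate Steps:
u(N, b) = 1/(N + b)
q = √21/2 (q = √(1/(5 - 1) + 5) = √(1/4 + 5) = √(¼ + 5) = √(21/4) = √21/2 ≈ 2.2913)
g(q) - z(43, 8) = (-31 + √21/2) - 1*43 = (-31 + √21/2) - 43 = -74 + √21/2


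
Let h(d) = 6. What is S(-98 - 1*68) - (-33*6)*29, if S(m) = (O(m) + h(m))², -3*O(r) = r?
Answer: 85534/9 ≈ 9503.8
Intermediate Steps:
O(r) = -r/3
S(m) = (6 - m/3)² (S(m) = (-m/3 + 6)² = (6 - m/3)²)
S(-98 - 1*68) - (-33*6)*29 = (-18 + (-98 - 1*68))²/9 - (-33*6)*29 = (-18 + (-98 - 68))²/9 - (-198)*29 = (-18 - 166)²/9 - 1*(-5742) = (⅑)*(-184)² + 5742 = (⅑)*33856 + 5742 = 33856/9 + 5742 = 85534/9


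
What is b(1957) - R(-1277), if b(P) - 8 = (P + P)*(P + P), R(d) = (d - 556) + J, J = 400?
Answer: 15320837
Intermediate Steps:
R(d) = -156 + d (R(d) = (d - 556) + 400 = (-556 + d) + 400 = -156 + d)
b(P) = 8 + 4*P**2 (b(P) = 8 + (P + P)*(P + P) = 8 + (2*P)*(2*P) = 8 + 4*P**2)
b(1957) - R(-1277) = (8 + 4*1957**2) - (-156 - 1277) = (8 + 4*3829849) - 1*(-1433) = (8 + 15319396) + 1433 = 15319404 + 1433 = 15320837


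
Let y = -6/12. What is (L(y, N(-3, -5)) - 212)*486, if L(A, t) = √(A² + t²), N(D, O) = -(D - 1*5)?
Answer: -103032 + 243*√257 ≈ -99136.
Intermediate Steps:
y = -½ (y = -6*1/12 = -½ ≈ -0.50000)
N(D, O) = 5 - D (N(D, O) = -(D - 5) = -(-5 + D) = 5 - D)
(L(y, N(-3, -5)) - 212)*486 = (√((-½)² + (5 - 1*(-3))²) - 212)*486 = (√(¼ + (5 + 3)²) - 212)*486 = (√(¼ + 8²) - 212)*486 = (√(¼ + 64) - 212)*486 = (√(257/4) - 212)*486 = (√257/2 - 212)*486 = (-212 + √257/2)*486 = -103032 + 243*√257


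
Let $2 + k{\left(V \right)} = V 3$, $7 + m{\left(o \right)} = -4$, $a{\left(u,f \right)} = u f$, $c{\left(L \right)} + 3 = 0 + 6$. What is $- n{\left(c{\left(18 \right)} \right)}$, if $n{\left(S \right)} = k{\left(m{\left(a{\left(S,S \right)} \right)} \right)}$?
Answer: $35$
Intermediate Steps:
$c{\left(L \right)} = 3$ ($c{\left(L \right)} = -3 + \left(0 + 6\right) = -3 + 6 = 3$)
$a{\left(u,f \right)} = f u$
$m{\left(o \right)} = -11$ ($m{\left(o \right)} = -7 - 4 = -11$)
$k{\left(V \right)} = -2 + 3 V$ ($k{\left(V \right)} = -2 + V 3 = -2 + 3 V$)
$n{\left(S \right)} = -35$ ($n{\left(S \right)} = -2 + 3 \left(-11\right) = -2 - 33 = -35$)
$- n{\left(c{\left(18 \right)} \right)} = \left(-1\right) \left(-35\right) = 35$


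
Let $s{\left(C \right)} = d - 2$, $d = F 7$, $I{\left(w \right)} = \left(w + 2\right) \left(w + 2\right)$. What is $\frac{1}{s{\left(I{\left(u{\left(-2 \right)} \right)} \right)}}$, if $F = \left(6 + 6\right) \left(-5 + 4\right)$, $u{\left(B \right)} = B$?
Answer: $- \frac{1}{86} \approx -0.011628$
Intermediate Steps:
$F = -12$ ($F = 12 \left(-1\right) = -12$)
$I{\left(w \right)} = \left(2 + w\right)^{2}$ ($I{\left(w \right)} = \left(2 + w\right) \left(2 + w\right) = \left(2 + w\right)^{2}$)
$d = -84$ ($d = \left(-12\right) 7 = -84$)
$s{\left(C \right)} = -86$ ($s{\left(C \right)} = -84 - 2 = -86$)
$\frac{1}{s{\left(I{\left(u{\left(-2 \right)} \right)} \right)}} = \frac{1}{-86} = - \frac{1}{86}$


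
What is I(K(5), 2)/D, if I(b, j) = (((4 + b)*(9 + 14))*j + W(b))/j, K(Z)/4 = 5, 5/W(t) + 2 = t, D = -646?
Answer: -19877/23256 ≈ -0.85470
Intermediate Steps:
W(t) = 5/(-2 + t)
K(Z) = 20 (K(Z) = 4*5 = 20)
I(b, j) = (5/(-2 + b) + j*(92 + 23*b))/j (I(b, j) = (((4 + b)*(9 + 14))*j + 5/(-2 + b))/j = (((4 + b)*23)*j + 5/(-2 + b))/j = ((92 + 23*b)*j + 5/(-2 + b))/j = (j*(92 + 23*b) + 5/(-2 + b))/j = (5/(-2 + b) + j*(92 + 23*b))/j)
I(K(5), 2)/D = ((5 + 23*2*(-2 + 20)*(4 + 20))/(2*(-2 + 20)))/(-646) = ((1/2)*(5 + 23*2*18*24)/18)*(-1/646) = ((1/2)*(1/18)*(5 + 19872))*(-1/646) = ((1/2)*(1/18)*19877)*(-1/646) = (19877/36)*(-1/646) = -19877/23256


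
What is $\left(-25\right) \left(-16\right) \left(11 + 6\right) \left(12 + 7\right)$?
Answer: $129200$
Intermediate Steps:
$\left(-25\right) \left(-16\right) \left(11 + 6\right) \left(12 + 7\right) = 400 \cdot 17 \cdot 19 = 400 \cdot 323 = 129200$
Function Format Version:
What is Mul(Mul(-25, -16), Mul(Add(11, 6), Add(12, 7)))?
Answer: 129200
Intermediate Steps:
Mul(Mul(-25, -16), Mul(Add(11, 6), Add(12, 7))) = Mul(400, Mul(17, 19)) = Mul(400, 323) = 129200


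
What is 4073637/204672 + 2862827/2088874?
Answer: 36972581067/1737943168 ≈ 21.274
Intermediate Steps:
4073637/204672 + 2862827/2088874 = 4073637*(1/204672) + 2862827*(1/2088874) = 33119/1664 + 2862827/2088874 = 36972581067/1737943168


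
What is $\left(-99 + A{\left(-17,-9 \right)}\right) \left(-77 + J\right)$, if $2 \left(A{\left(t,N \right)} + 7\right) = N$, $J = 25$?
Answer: $5746$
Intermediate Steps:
$A{\left(t,N \right)} = -7 + \frac{N}{2}$
$\left(-99 + A{\left(-17,-9 \right)}\right) \left(-77 + J\right) = \left(-99 + \left(-7 + \frac{1}{2} \left(-9\right)\right)\right) \left(-77 + 25\right) = \left(-99 - \frac{23}{2}\right) \left(-52\right) = \left(- \frac{221}{2}\right) \left(-52\right) = 5746$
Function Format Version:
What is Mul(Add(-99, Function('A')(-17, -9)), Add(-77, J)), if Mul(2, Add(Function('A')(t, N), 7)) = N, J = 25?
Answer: 5746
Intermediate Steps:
Function('A')(t, N) = Add(-7, Mul(Rational(1, 2), N))
Mul(Add(-99, Function('A')(-17, -9)), Add(-77, J)) = Mul(Add(-99, Add(-7, Mul(Rational(1, 2), -9))), Add(-77, 25)) = Mul(Add(-99, Add(-7, Rational(-9, 2))), -52) = Mul(Add(-99, Rational(-23, 2)), -52) = Mul(Rational(-221, 2), -52) = 5746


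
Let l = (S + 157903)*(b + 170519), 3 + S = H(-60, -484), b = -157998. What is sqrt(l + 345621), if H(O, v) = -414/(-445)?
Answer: sqrt(391579223189855)/445 ≈ 44468.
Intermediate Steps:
H(O, v) = 414/445 (H(O, v) = -414*(-1/445) = 414/445)
S = -921/445 (S = -3 + 414/445 = -921/445 ≈ -2.0697)
l = 879799509194/445 (l = (-921/445 + 157903)*(-157998 + 170519) = (70265914/445)*12521 = 879799509194/445 ≈ 1.9771e+9)
sqrt(l + 345621) = sqrt(879799509194/445 + 345621) = sqrt(879953310539/445) = sqrt(391579223189855)/445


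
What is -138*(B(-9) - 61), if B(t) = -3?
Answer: 8832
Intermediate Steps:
-138*(B(-9) - 61) = -138*(-3 - 61) = -138*(-64) = 8832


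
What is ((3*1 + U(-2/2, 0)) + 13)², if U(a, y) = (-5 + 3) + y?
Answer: 196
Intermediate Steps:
U(a, y) = -2 + y
((3*1 + U(-2/2, 0)) + 13)² = ((3*1 + (-2 + 0)) + 13)² = ((3 - 2) + 13)² = (1 + 13)² = 14² = 196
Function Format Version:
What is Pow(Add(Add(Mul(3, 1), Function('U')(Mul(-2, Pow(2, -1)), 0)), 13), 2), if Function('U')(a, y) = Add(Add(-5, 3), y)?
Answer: 196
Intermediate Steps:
Function('U')(a, y) = Add(-2, y)
Pow(Add(Add(Mul(3, 1), Function('U')(Mul(-2, Pow(2, -1)), 0)), 13), 2) = Pow(Add(Add(Mul(3, 1), Add(-2, 0)), 13), 2) = Pow(Add(Add(3, -2), 13), 2) = Pow(Add(1, 13), 2) = Pow(14, 2) = 196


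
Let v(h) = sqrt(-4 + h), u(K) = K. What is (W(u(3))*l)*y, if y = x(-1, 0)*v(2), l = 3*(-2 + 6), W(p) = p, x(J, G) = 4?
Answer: 144*I*sqrt(2) ≈ 203.65*I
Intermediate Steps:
l = 12 (l = 3*4 = 12)
y = 4*I*sqrt(2) (y = 4*sqrt(-4 + 2) = 4*sqrt(-2) = 4*(I*sqrt(2)) = 4*I*sqrt(2) ≈ 5.6569*I)
(W(u(3))*l)*y = (3*12)*(4*I*sqrt(2)) = 36*(4*I*sqrt(2)) = 144*I*sqrt(2)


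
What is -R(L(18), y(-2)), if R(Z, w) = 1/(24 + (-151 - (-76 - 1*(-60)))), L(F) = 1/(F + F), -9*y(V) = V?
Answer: 1/111 ≈ 0.0090090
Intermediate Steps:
y(V) = -V/9
L(F) = 1/(2*F)
R(Z, w) = -1/111 (R(Z, w) = 1/(24 + (-151 - (-76 + 60))) = 1/(24 + (-151 - 1*(-16))) = 1/(24 + (-151 + 16)) = 1/(24 - 135) = 1/(-111) = -1/111)
-R(L(18), y(-2)) = -1*(-1/111) = 1/111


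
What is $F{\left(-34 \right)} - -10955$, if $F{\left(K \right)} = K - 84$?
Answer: $10837$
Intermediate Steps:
$F{\left(K \right)} = -84 + K$
$F{\left(-34 \right)} - -10955 = \left(-84 - 34\right) - -10955 = -118 + \left(-5723 + 16678\right) = -118 + 10955 = 10837$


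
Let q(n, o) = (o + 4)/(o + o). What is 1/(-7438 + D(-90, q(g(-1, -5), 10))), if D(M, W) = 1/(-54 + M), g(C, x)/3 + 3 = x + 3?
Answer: -144/1071073 ≈ -0.00013444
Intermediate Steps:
g(C, x) = 3*x (g(C, x) = -9 + 3*(x + 3) = -9 + 3*(3 + x) = -9 + (9 + 3*x) = 3*x)
q(n, o) = (4 + o)/(2*o) (q(n, o) = (4 + o)/((2*o)) = (4 + o)*(1/(2*o)) = (4 + o)/(2*o))
1/(-7438 + D(-90, q(g(-1, -5), 10))) = 1/(-7438 + 1/(-54 - 90)) = 1/(-7438 + 1/(-144)) = 1/(-7438 - 1/144) = 1/(-1071073/144) = -144/1071073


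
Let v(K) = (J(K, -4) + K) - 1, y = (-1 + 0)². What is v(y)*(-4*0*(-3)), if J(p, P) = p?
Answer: 0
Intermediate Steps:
y = 1 (y = (-1)² = 1)
v(K) = -1 + 2*K (v(K) = (K + K) - 1 = 2*K - 1 = -1 + 2*K)
v(y)*(-4*0*(-3)) = (-1 + 2*1)*(-4*0*(-3)) = (-1 + 2)*(0*(-3)) = 1*0 = 0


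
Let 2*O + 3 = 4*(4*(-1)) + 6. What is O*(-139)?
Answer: 1807/2 ≈ 903.50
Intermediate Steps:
O = -13/2 (O = -3/2 + (4*(4*(-1)) + 6)/2 = -3/2 + (4*(-4) + 6)/2 = -3/2 + (-16 + 6)/2 = -3/2 + (1/2)*(-10) = -3/2 - 5 = -13/2 ≈ -6.5000)
O*(-139) = -13/2*(-139) = 1807/2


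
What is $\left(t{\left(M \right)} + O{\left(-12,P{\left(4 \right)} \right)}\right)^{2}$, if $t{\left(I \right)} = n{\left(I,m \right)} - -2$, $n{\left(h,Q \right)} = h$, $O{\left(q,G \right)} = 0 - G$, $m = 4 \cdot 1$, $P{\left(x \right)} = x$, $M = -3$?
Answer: $25$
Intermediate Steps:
$m = 4$
$O{\left(q,G \right)} = - G$
$t{\left(I \right)} = 2 + I$ ($t{\left(I \right)} = I - -2 = I + 2 = 2 + I$)
$\left(t{\left(M \right)} + O{\left(-12,P{\left(4 \right)} \right)}\right)^{2} = \left(\left(2 - 3\right) - 4\right)^{2} = \left(-1 - 4\right)^{2} = \left(-5\right)^{2} = 25$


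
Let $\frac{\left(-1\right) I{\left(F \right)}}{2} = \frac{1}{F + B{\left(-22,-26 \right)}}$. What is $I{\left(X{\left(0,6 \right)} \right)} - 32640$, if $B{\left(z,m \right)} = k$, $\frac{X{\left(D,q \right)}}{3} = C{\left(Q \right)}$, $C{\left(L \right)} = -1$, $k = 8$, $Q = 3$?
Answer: $- \frac{163202}{5} \approx -32640.0$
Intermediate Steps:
$X{\left(D,q \right)} = -3$ ($X{\left(D,q \right)} = 3 \left(-1\right) = -3$)
$B{\left(z,m \right)} = 8$
$I{\left(F \right)} = - \frac{2}{8 + F}$ ($I{\left(F \right)} = - \frac{2}{F + 8} = - \frac{2}{8 + F}$)
$I{\left(X{\left(0,6 \right)} \right)} - 32640 = - \frac{2}{8 - 3} - 32640 = - \frac{2}{5} - 32640 = - \frac{163202}{5}$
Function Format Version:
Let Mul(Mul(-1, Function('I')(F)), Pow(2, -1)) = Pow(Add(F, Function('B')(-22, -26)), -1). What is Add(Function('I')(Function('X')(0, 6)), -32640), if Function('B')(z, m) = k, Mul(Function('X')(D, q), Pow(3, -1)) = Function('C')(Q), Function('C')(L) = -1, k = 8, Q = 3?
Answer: Rational(-163202, 5) ≈ -32640.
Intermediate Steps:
Function('X')(D, q) = -3 (Function('X')(D, q) = Mul(3, -1) = -3)
Function('B')(z, m) = 8
Function('I')(F) = Mul(-2, Pow(Add(8, F), -1)) (Function('I')(F) = Mul(-2, Pow(Add(F, 8), -1)) = Mul(-2, Pow(Add(8, F), -1)))
Add(Function('I')(Function('X')(0, 6)), -32640) = Add(Mul(-2, Pow(Add(8, -3), -1)), -32640) = Add(Mul(-2, Pow(5, -1)), -32640) = Add(Mul(-2, Rational(1, 5)), -32640) = Add(Rational(-2, 5), -32640) = Rational(-163202, 5)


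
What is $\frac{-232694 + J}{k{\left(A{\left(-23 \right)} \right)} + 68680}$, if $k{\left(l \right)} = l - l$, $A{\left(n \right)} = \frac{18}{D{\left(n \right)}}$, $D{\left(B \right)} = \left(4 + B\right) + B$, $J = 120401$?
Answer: $- \frac{112293}{68680} \approx -1.635$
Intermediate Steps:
$D{\left(B \right)} = 4 + 2 B$
$A{\left(n \right)} = \frac{18}{4 + 2 n}$
$k{\left(l \right)} = 0$
$\frac{-232694 + J}{k{\left(A{\left(-23 \right)} \right)} + 68680} = \frac{-232694 + 120401}{0 + 68680} = - \frac{112293}{68680}$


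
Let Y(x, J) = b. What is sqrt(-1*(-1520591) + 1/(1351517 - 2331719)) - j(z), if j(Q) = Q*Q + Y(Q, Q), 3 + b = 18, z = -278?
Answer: -77299 + sqrt(1460977690833934962)/980202 ≈ -76066.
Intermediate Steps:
b = 15 (b = -3 + 18 = 15)
Y(x, J) = 15
j(Q) = 15 + Q**2 (j(Q) = Q*Q + 15 = Q**2 + 15 = 15 + Q**2)
sqrt(-1*(-1520591) + 1/(1351517 - 2331719)) - j(z) = sqrt(-1*(-1520591) + 1/(1351517 - 2331719)) - (15 + (-278)**2) = sqrt(1520591 + 1/(-980202)) - (15 + 77284) = sqrt(1520591 - 1/980202) - 1*77299 = sqrt(1490486339381/980202) - 77299 = sqrt(1460977690833934962)/980202 - 77299 = -77299 + sqrt(1460977690833934962)/980202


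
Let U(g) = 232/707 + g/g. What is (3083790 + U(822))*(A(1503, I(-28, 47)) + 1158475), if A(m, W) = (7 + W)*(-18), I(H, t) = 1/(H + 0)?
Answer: 35356730760523755/9898 ≈ 3.5721e+12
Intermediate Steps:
I(H, t) = 1/H
U(g) = 939/707 (U(g) = 232*(1/707) + 1 = 232/707 + 1 = 939/707)
A(m, W) = -126 - 18*W
(3083790 + U(822))*(A(1503, I(-28, 47)) + 1158475) = (3083790 + 939/707)*((-126 - 18/(-28)) + 1158475) = 2180240469*((-126 - 18*(-1/28)) + 1158475)/707 = 2180240469*((-126 + 9/14) + 1158475)/707 = 2180240469*(-1755/14 + 1158475)/707 = (2180240469/707)*(16216895/14) = 35356730760523755/9898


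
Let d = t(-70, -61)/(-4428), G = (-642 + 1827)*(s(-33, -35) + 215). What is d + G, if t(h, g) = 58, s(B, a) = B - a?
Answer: 569319001/2214 ≈ 2.5715e+5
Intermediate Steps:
G = 257145 (G = (-642 + 1827)*((-33 - 1*(-35)) + 215) = 1185*((-33 + 35) + 215) = 1185*(2 + 215) = 1185*217 = 257145)
d = -29/2214 (d = 58/(-4428) = 58*(-1/4428) = -29/2214 ≈ -0.013098)
d + G = -29/2214 + 257145 = 569319001/2214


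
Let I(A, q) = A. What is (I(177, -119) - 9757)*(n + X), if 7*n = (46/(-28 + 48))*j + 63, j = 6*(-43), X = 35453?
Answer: -2372396948/7 ≈ -3.3891e+8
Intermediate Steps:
j = -258
n = -2652/35 (n = ((46/(-28 + 48))*(-258) + 63)/7 = ((46/20)*(-258) + 63)/7 = ((46*(1/20))*(-258) + 63)/7 = ((23/10)*(-258) + 63)/7 = (-2967/5 + 63)/7 = (⅐)*(-2652/5) = -2652/35 ≈ -75.771)
(I(177, -119) - 9757)*(n + X) = (177 - 9757)*(-2652/35 + 35453) = -9580*1238203/35 = -2372396948/7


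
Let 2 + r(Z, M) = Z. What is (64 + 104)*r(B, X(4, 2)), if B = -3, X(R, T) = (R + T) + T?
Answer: -840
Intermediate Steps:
X(R, T) = R + 2*T
r(Z, M) = -2 + Z
(64 + 104)*r(B, X(4, 2)) = (64 + 104)*(-2 - 3) = 168*(-5) = -840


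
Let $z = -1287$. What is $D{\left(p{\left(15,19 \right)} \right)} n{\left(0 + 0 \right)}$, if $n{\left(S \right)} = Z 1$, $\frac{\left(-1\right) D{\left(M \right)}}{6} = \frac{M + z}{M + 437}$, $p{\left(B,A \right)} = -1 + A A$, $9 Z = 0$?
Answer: $0$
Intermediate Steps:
$Z = 0$ ($Z = \frac{1}{9} \cdot 0 = 0$)
$p{\left(B,A \right)} = -1 + A^{2}$
$D{\left(M \right)} = - \frac{6 \left(-1287 + M\right)}{437 + M}$ ($D{\left(M \right)} = - 6 \frac{M - 1287}{M + 437} = - 6 \frac{-1287 + M}{437 + M} = - \frac{6 \left(-1287 + M\right)}{437 + M}$)
$n{\left(S \right)} = 0$ ($n{\left(S \right)} = 0 \cdot 1 = 0$)
$D{\left(p{\left(15,19 \right)} \right)} n{\left(0 + 0 \right)} = \frac{6 \left(1287 - \left(-1 + 19^{2}\right)\right)}{437 - \left(1 - 19^{2}\right)} 0 = \frac{6 \left(1287 - \left(-1 + 361\right)\right)}{437 + \left(-1 + 361\right)} 0 = \frac{6 \left(1287 - 360\right)}{437 + 360} \cdot 0 = \frac{6 \left(1287 - 360\right)}{797} \cdot 0 = 6 \cdot \frac{1}{797} \cdot 927 \cdot 0 = \frac{5562}{797} \cdot 0 = 0$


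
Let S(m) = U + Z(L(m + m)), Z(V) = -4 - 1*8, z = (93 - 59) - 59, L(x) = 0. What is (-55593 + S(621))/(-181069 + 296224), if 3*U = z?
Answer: -33368/69093 ≈ -0.48294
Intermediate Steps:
z = -25 (z = 34 - 59 = -25)
Z(V) = -12 (Z(V) = -4 - 8 = -12)
U = -25/3 (U = (⅓)*(-25) = -25/3 ≈ -8.3333)
S(m) = -61/3 (S(m) = -25/3 - 12 = -61/3)
(-55593 + S(621))/(-181069 + 296224) = (-55593 - 61/3)/(-181069 + 296224) = -166840/3/115155 = -166840/3*1/115155 = -33368/69093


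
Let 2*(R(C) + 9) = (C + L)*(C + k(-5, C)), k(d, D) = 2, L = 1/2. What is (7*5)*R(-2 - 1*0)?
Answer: -315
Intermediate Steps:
L = ½ ≈ 0.50000
R(C) = -9 + (½ + C)*(2 + C)/2 (R(C) = -9 + ((C + ½)*(C + 2))/2 = -9 + ((½ + C)*(2 + C))/2 = -9 + (½ + C)*(2 + C)/2)
(7*5)*R(-2 - 1*0) = (7*5)*(-17/2 + (-2 - 1*0)²/2 + 5*(-2 - 1*0)/4) = 35*(-17/2 + (-2 + 0)²/2 + 5*(-2 + 0)/4) = 35*(-17/2 + (½)*(-2)² + (5/4)*(-2)) = 35*(-17/2 + (½)*4 - 5/2) = 35*(-17/2 + 2 - 5/2) = 35*(-9) = -315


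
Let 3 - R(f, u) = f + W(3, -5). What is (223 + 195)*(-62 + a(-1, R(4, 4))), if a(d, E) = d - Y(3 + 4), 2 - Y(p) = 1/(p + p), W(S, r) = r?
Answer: -189981/7 ≈ -27140.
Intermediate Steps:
Y(p) = 2 - 1/(2*p) (Y(p) = 2 - 1/(p + p) = 2 - 1/(2*p))
R(f, u) = 8 - f (R(f, u) = 3 - (f - 5) = 3 - (-5 + f) = 3 + (5 - f) = 8 - f)
a(d, E) = -27/14 + d (a(d, E) = d - (2 - 1/(2*(3 + 4))) = d - (2 - 1/2/7) = d - (2 - 1/2*1/7) = d - (2 - 1/14) = d - 1*27/14 = d - 27/14 = -27/14 + d)
(223 + 195)*(-62 + a(-1, R(4, 4))) = (223 + 195)*(-62 + (-27/14 - 1)) = 418*(-62 - 41/14) = 418*(-909/14) = -189981/7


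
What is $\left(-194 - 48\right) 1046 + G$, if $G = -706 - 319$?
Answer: $-254157$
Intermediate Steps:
$G = -1025$
$\left(-194 - 48\right) 1046 + G = \left(-194 - 48\right) 1046 - 1025 = \left(-242\right) 1046 - 1025 = -253132 - 1025 = -254157$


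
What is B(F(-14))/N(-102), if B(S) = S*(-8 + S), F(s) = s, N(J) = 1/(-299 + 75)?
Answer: -68992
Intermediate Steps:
N(J) = -1/224 (N(J) = 1/(-224) = -1/224)
B(F(-14))/N(-102) = (-14*(-8 - 14))/(-1/224) = -14*(-22)*(-224) = 308*(-224) = -68992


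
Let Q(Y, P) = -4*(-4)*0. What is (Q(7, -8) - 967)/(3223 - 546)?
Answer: -967/2677 ≈ -0.36123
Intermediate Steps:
Q(Y, P) = 0 (Q(Y, P) = 16*0 = 0)
(Q(7, -8) - 967)/(3223 - 546) = (0 - 967)/(3223 - 546) = -967/2677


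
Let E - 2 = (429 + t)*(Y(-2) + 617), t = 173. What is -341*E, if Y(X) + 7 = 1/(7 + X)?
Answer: -626318792/5 ≈ -1.2526e+8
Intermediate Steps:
Y(X) = -7 + 1/(7 + X)
E = 1836712/5 (E = 2 + (429 + 173)*((-48 - 7*(-2))/(7 - 2) + 617) = 2 + 602*((-48 + 14)/5 + 617) = 2 + 602*((⅕)*(-34) + 617) = 2 + 602*(-34/5 + 617) = 2 + 602*(3051/5) = 2 + 1836702/5 = 1836712/5 ≈ 3.6734e+5)
-341*E = -341*1836712/5 = -626318792/5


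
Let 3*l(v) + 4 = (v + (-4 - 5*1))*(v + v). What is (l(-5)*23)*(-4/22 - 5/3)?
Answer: -190808/99 ≈ -1927.4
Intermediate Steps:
l(v) = -4/3 + 2*v*(-9 + v)/3 (l(v) = -4/3 + ((v + (-4 - 5*1))*(v + v))/3 = -4/3 + ((v + (-4 - 5))*(2*v))/3 = -4/3 + ((v - 9)*(2*v))/3 = -4/3 + ((-9 + v)*(2*v))/3 = -4/3 + (2*v*(-9 + v))/3 = -4/3 + 2*v*(-9 + v)/3)
(l(-5)*23)*(-4/22 - 5/3) = ((-4/3 - 6*(-5) + (⅔)*(-5)²)*23)*(-4/22 - 5/3) = ((-4/3 + 30 + (⅔)*25)*23)*(-4*1/22 - 5*⅓) = ((-4/3 + 30 + 50/3)*23)*(-2/11 - 5/3) = ((136/3)*23)*(-61/33) = (3128/3)*(-61/33) = -190808/99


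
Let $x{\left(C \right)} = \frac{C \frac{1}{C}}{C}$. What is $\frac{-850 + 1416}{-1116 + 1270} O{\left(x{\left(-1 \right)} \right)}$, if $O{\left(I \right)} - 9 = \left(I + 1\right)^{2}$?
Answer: $\frac{2547}{77} \approx 33.078$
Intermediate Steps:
$x{\left(C \right)} = \frac{1}{C}$ ($x{\left(C \right)} = 1 \frac{1}{C} = \frac{1}{C}$)
$O{\left(I \right)} = 9 + \left(1 + I\right)^{2}$ ($O{\left(I \right)} = 9 + \left(I + 1\right)^{2} = 9 + \left(1 + I\right)^{2}$)
$\frac{-850 + 1416}{-1116 + 1270} O{\left(x{\left(-1 \right)} \right)} = \frac{-850 + 1416}{-1116 + 1270} \left(9 + \left(1 + \frac{1}{-1}\right)^{2}\right) = \frac{566}{154} \left(9 + \left(1 - 1\right)^{2}\right) = 566 \cdot \frac{1}{154} \left(9 + 0^{2}\right) = \frac{283 \left(9 + 0\right)}{77} = \frac{283}{77} \cdot 9 = \frac{2547}{77}$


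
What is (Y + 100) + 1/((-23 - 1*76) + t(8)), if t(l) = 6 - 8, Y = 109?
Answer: 21108/101 ≈ 208.99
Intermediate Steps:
t(l) = -2
(Y + 100) + 1/((-23 - 1*76) + t(8)) = (109 + 100) + 1/((-23 - 1*76) - 2) = 209 + 1/((-23 - 76) - 2) = 209 + 1/(-99 - 2) = 209 + 1/(-101) = 209 - 1/101 = 21108/101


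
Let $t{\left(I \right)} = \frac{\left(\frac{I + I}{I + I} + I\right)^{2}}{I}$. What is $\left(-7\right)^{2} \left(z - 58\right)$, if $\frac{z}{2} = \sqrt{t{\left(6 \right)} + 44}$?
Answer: $-2842 + \frac{49 \sqrt{1878}}{3} \approx -2134.2$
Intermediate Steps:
$t{\left(I \right)} = \frac{\left(1 + I\right)^{2}}{I}$ ($t{\left(I \right)} = \frac{\left(\frac{2 I}{2 I} + I\right)^{2}}{I} = \frac{\left(2 I \frac{1}{2 I} + I\right)^{2}}{I} = \frac{\left(1 + I\right)^{2}}{I}$)
$z = \frac{\sqrt{1878}}{3}$ ($z = 2 \sqrt{\frac{\left(1 + 6\right)^{2}}{6} + 44} = 2 \sqrt{\frac{7^{2}}{6} + 44} = 2 \sqrt{\frac{1}{6} \cdot 49 + 44} = 2 \sqrt{\frac{49}{6} + 44} = 2 \sqrt{\frac{313}{6}} = 2 \frac{\sqrt{1878}}{6} = \frac{\sqrt{1878}}{3} \approx 14.445$)
$\left(-7\right)^{2} \left(z - 58\right) = \left(-7\right)^{2} \left(\frac{\sqrt{1878}}{3} - 58\right) = 49 \left(-58 + \frac{\sqrt{1878}}{3}\right) = -2842 + \frac{49 \sqrt{1878}}{3}$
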